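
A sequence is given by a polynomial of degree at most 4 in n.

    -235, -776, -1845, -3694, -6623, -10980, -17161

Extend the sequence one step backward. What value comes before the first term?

Δ: -541, -1069, -1849, -2929, -4357, -6181
Δ²: -528, -780, -1080, -1428, -1824
Δ³: -252, -300, -348, -396
Δ⁴: -48, -48, -48
The fourth differences are constant at -48.
Work back: -252 + 48 = -204;  -528 + 204 = -324;  -541 + 324 = -217;  -235 + 217 = -18

-18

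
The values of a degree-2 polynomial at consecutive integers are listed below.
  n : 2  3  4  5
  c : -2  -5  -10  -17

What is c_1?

First differences: -3  -5  -7
Second differences: -2  -2
The second differences are constant at -2.
Work back: -3 + 2 = -1;  -2 + 1 = -1

-1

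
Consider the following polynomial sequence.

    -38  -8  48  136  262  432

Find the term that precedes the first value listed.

-48

First differences: 30  56  88  126  170
Second differences: 26  32  38  44
Third differences: 6  6  6
The third differences are constant at 6.
Work back: 26 − 6 = 20;  30 − 20 = 10;  -38 − 10 = -48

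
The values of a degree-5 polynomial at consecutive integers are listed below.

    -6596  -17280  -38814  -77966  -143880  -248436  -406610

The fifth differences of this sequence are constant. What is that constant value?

D1: -10684, -21534, -39152, -65914, -104556, -158174
D2: -10850, -17618, -26762, -38642, -53618
D3: -6768, -9144, -11880, -14976
D4: -2376, -2736, -3096
D5: -360, -360

-360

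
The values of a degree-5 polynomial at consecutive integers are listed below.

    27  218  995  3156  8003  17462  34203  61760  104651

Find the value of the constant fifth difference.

D1: 191, 777, 2161, 4847, 9459, 16741, 27557, 42891
D2: 586, 1384, 2686, 4612, 7282, 10816, 15334
D3: 798, 1302, 1926, 2670, 3534, 4518
D4: 504, 624, 744, 864, 984
D5: 120, 120, 120, 120

120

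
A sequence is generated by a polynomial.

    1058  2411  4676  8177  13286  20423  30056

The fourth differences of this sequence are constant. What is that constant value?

48

First differences: 1353, 2265, 3501, 5109, 7137, 9633
Second differences: 912, 1236, 1608, 2028, 2496
Third differences: 324, 372, 420, 468
Fourth differences: 48, 48, 48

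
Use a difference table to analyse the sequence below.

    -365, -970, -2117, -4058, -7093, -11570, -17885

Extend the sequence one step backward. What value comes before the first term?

-98

First differences: -605, -1147, -1941, -3035, -4477, -6315
Second differences: -542, -794, -1094, -1442, -1838
Third differences: -252, -300, -348, -396
Fourth differences: -48, -48, -48
The fourth differences are constant at -48.
Work back: -252 + 48 = -204;  -542 + 204 = -338;  -605 + 338 = -267;  -365 + 267 = -98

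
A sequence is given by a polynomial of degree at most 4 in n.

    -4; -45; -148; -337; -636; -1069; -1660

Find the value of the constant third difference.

-24

Δ: -41, -103, -189, -299, -433, -591
Δ²: -62, -86, -110, -134, -158
Δ³: -24, -24, -24, -24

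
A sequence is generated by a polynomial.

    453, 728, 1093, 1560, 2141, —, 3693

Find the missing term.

2848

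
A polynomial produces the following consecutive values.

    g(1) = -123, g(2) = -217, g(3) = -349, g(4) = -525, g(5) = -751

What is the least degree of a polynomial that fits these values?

-94, -132, -176, -226
-38, -44, -50
-6, -6
The third differences are constant, so the polynomial has degree 3.

3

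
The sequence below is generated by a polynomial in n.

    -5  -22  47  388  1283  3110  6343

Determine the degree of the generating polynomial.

4

Δ: -17, 69, 341, 895, 1827, 3233
Δ²: 86, 272, 554, 932, 1406
Δ³: 186, 282, 378, 474
Δ⁴: 96, 96, 96
The fourth differences are constant, so the polynomial has degree 4.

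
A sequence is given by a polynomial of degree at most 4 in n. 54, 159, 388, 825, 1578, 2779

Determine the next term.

D1: 105 , 229 , 437 , 753 , 1201
D2: 124 , 208 , 316 , 448
D3: 84 , 108 , 132
D4: 24 , 24
Constant fourth difference = 24, so extend:
132 + 24 = 156;  448 + 156 = 604;  1201 + 604 = 1805;  2779 + 1805 = 4584

4584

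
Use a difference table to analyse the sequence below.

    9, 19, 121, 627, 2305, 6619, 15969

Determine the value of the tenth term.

117315

D1: 10 , 102 , 506 , 1678 , 4314 , 9350
D2: 92 , 404 , 1172 , 2636 , 5036
D3: 312 , 768 , 1464 , 2400
D4: 456 , 696 , 936
D5: 240 , 240
Constant fifth difference = 240, so extend:
936 + 240 = 1176;  2400 + 1176 = 3576;  5036 + 3576 = 8612;  9350 + 8612 = 17962;  15969 + 17962 = 33931
1176 + 240 = 1416;  3576 + 1416 = 4992;  8612 + 4992 = 13604;  17962 + 13604 = 31566;  33931 + 31566 = 65497
1416 + 240 = 1656;  4992 + 1656 = 6648;  13604 + 6648 = 20252;  31566 + 20252 = 51818;  65497 + 51818 = 117315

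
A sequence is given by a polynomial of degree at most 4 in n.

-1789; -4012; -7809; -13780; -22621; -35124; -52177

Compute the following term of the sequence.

-74764

Δ: -2223, -3797, -5971, -8841, -12503, -17053
Δ²: -1574, -2174, -2870, -3662, -4550
Δ³: -600, -696, -792, -888
Δ⁴: -96, -96, -96
The fourth differences are constant (-96).
-888 − 96 = -984;  -4550 − 984 = -5534;  -17053 − 5534 = -22587;  -52177 − 22587 = -74764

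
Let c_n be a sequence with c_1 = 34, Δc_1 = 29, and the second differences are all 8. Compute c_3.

100

Build the table forward from the leading diagonal:
Second differences: 8  8  8
First differences: 29  37  45
c: 34  63  100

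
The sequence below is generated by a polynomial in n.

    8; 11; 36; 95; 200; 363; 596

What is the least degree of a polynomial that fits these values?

3, 25, 59, 105, 163, 233
22, 34, 46, 58, 70
12, 12, 12, 12
The third differences are constant, so the polynomial has degree 3.

3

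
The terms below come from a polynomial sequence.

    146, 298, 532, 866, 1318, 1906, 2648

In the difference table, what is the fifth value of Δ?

588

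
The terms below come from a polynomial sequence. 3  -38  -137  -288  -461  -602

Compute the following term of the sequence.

Δ: -41  -99  -151  -173  -141
Δ²: -58  -52  -22  32
Δ³: 6  30  54
Δ⁴: 24  24
Constant fourth difference = 24, so extend:
54 + 24 = 78;  32 + 78 = 110;  -141 + 110 = -31;  -602 − 31 = -633

-633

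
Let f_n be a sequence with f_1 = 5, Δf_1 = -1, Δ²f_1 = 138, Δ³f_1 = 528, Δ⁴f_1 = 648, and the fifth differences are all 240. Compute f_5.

3589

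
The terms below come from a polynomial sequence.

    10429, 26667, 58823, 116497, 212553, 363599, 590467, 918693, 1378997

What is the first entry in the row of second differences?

D1: 16238, 32156, 57674, 96056, 151046, 226868, 328226, 460304
D2: 15918, 25518, 38382, 54990, 75822, 101358, 132078
D3: 9600, 12864, 16608, 20832, 25536, 30720
D4: 3264, 3744, 4224, 4704, 5184
D5: 480, 480, 480, 480

15918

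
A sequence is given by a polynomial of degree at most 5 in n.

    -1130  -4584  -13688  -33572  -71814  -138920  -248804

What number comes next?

-419268

Δ: -3454, -9104, -19884, -38242, -67106, -109884
Δ²: -5650, -10780, -18358, -28864, -42778
Δ³: -5130, -7578, -10506, -13914
Δ⁴: -2448, -2928, -3408
Δ⁵: -480, -480
The fifth differences are constant (-480).
-3408 − 480 = -3888;  -13914 − 3888 = -17802;  -42778 − 17802 = -60580;  -109884 − 60580 = -170464;  -248804 − 170464 = -419268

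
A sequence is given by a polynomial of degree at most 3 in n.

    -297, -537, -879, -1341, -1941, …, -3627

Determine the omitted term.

Using the first 5 terms:
D1: -240, -342, -462, -600
D2: -102, -120, -138
D3: -18, -18
Constant third difference = -18.
Extend forward: -138 − 18 = -156;  -600 − 156 = -756;  -1941 − 756 = -2697

-2697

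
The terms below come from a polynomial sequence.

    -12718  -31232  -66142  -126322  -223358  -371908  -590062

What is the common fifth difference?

-360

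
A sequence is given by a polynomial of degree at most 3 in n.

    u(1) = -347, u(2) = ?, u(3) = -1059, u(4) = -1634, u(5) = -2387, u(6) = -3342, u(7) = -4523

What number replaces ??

-638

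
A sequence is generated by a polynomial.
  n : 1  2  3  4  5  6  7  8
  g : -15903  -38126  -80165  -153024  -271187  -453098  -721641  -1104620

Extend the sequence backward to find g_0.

-5492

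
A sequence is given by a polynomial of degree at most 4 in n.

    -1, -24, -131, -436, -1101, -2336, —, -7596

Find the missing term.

-4399

Using the first 6 terms:
D1: -23  -107  -305  -665  -1235
D2: -84  -198  -360  -570
D3: -114  -162  -210
D4: -48  -48
Constant fourth difference = -48.
Extend forward: -210 − 48 = -258;  -570 − 258 = -828;  -1235 − 828 = -2063;  -2336 − 2063 = -4399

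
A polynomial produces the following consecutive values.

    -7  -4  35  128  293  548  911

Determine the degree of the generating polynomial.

3, 39, 93, 165, 255, 363
36, 54, 72, 90, 108
18, 18, 18, 18
The third differences are constant, so the polynomial has degree 3.

3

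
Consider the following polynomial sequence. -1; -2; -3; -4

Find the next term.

First differences: -1 , -1 , -1
Constant first difference = -1, so extend:
-4 − 1 = -5

-5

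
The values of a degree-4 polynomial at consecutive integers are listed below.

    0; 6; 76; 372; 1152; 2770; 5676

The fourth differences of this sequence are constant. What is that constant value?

96

First differences: 6, 70, 296, 780, 1618, 2906
Second differences: 64, 226, 484, 838, 1288
Third differences: 162, 258, 354, 450
Fourth differences: 96, 96, 96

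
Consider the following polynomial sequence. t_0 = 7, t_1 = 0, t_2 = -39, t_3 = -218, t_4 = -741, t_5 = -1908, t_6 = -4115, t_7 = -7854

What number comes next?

-7 , -39 , -179 , -523 , -1167 , -2207 , -3739
-32 , -140 , -344 , -644 , -1040 , -1532
-108 , -204 , -300 , -396 , -492
-96 , -96 , -96 , -96
The fourth differences are constant (-96).
-492 − 96 = -588;  -1532 − 588 = -2120;  -3739 − 2120 = -5859;  -7854 − 5859 = -13713

-13713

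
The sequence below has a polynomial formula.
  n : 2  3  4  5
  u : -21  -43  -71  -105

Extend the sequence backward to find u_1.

-5

-22, -28, -34
-6, -6
The second differences are constant at -6.
Work back: -22 + 6 = -16;  -21 + 16 = -5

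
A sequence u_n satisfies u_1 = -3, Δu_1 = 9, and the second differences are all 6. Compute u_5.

69

Build the table forward from the leading diagonal:
D2: 6, 6, 6, 6, 6
D1: 9, 15, 21, 27, 33
u: -3, 6, 21, 42, 69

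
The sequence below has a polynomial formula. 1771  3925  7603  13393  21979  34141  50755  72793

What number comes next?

101323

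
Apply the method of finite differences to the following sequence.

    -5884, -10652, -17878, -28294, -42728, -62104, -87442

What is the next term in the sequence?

-4768 , -7226 , -10416 , -14434 , -19376 , -25338
-2458 , -3190 , -4018 , -4942 , -5962
-732 , -828 , -924 , -1020
-96 , -96 , -96
Fourth differences constant at -96.
-1020 − 96 = -1116;  -5962 − 1116 = -7078;  -25338 − 7078 = -32416;  -87442 − 32416 = -119858

-119858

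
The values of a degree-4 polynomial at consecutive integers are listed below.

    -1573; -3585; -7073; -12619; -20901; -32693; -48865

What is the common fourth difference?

-96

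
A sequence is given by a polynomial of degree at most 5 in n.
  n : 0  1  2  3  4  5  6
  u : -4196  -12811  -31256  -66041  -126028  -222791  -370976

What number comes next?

D1: -8615  -18445  -34785  -59987  -96763  -148185
D2: -9830  -16340  -25202  -36776  -51422
D3: -6510  -8862  -11574  -14646
D4: -2352  -2712  -3072
D5: -360  -360
Fifth differences constant at -360.
-3072 − 360 = -3432;  -14646 − 3432 = -18078;  -51422 − 18078 = -69500;  -148185 − 69500 = -217685;  -370976 − 217685 = -588661

-588661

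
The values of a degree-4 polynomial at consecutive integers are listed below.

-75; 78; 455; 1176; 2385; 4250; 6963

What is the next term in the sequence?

D1: 153  377  721  1209  1865  2713
D2: 224  344  488  656  848
D3: 120  144  168  192
D4: 24  24  24
Constant fourth difference = 24, so extend:
192 + 24 = 216;  848 + 216 = 1064;  2713 + 1064 = 3777;  6963 + 3777 = 10740

10740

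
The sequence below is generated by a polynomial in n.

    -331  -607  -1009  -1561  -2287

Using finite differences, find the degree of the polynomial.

D1: -276, -402, -552, -726
D2: -126, -150, -174
D3: -24, -24
The third differences are constant, so the polynomial has degree 3.

3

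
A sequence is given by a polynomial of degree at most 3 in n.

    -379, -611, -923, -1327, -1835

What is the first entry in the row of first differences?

Δ: -232, -312, -404, -508
Δ²: -80, -92, -104
Δ³: -12, -12

-232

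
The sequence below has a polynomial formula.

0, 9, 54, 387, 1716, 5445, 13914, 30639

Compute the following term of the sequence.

60552

First differences: 9, 45, 333, 1329, 3729, 8469, 16725
Second differences: 36, 288, 996, 2400, 4740, 8256
Third differences: 252, 708, 1404, 2340, 3516
Fourth differences: 456, 696, 936, 1176
Fifth differences: 240, 240, 240
Fifth differences constant at 240.
1176 + 240 = 1416;  3516 + 1416 = 4932;  8256 + 4932 = 13188;  16725 + 13188 = 29913;  30639 + 29913 = 60552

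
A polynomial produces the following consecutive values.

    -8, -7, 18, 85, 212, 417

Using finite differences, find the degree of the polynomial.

3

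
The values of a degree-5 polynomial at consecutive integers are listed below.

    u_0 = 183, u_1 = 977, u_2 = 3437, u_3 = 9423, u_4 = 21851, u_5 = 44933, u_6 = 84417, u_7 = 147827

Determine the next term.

244703

First differences: 794 , 2460 , 5986 , 12428 , 23082 , 39484 , 63410
Second differences: 1666 , 3526 , 6442 , 10654 , 16402 , 23926
Third differences: 1860 , 2916 , 4212 , 5748 , 7524
Fourth differences: 1056 , 1296 , 1536 , 1776
Fifth differences: 240 , 240 , 240
The fifth differences are constant (240).
1776 + 240 = 2016;  7524 + 2016 = 9540;  23926 + 9540 = 33466;  63410 + 33466 = 96876;  147827 + 96876 = 244703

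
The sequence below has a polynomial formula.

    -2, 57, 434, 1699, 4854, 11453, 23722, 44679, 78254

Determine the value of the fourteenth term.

651909

Δ: 59  377  1265  3155  6599  12269  20957  33575
Δ²: 318  888  1890  3444  5670  8688  12618
Δ³: 570  1002  1554  2226  3018  3930
Δ⁴: 432  552  672  792  912
Δ⁵: 120  120  120  120
The fifth differences are constant (120).
912 + 120 = 1032;  3930 + 1032 = 4962;  12618 + 4962 = 17580;  33575 + 17580 = 51155;  78254 + 51155 = 129409
1032 + 120 = 1152;  4962 + 1152 = 6114;  17580 + 6114 = 23694;  51155 + 23694 = 74849;  129409 + 74849 = 204258
1152 + 120 = 1272;  6114 + 1272 = 7386;  23694 + 7386 = 31080;  74849 + 31080 = 105929;  204258 + 105929 = 310187
1272 + 120 = 1392;  7386 + 1392 = 8778;  31080 + 8778 = 39858;  105929 + 39858 = 145787;  310187 + 145787 = 455974
1392 + 120 = 1512;  8778 + 1512 = 10290;  39858 + 10290 = 50148;  145787 + 50148 = 195935;  455974 + 195935 = 651909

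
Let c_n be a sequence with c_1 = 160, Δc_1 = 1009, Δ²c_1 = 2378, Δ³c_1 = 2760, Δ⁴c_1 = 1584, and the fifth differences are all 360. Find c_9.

360416

Build the table forward from the leading diagonal:
Δ⁵: 360, 360, 360, 360, 360, 360, 360, 360, 360
Δ⁴: 1584, 1944, 2304, 2664, 3024, 3384, 3744, 4104, 4464
Δ³: 2760, 4344, 6288, 8592, 11256, 14280, 17664, 21408, 25512
Δ²: 2378, 5138, 9482, 15770, 24362, 35618, 49898, 67562, 88970
Δ: 1009, 3387, 8525, 18007, 33777, 58139, 93757, 143655, 211217
c: 160, 1169, 4556, 13081, 31088, 64865, 123004, 216761, 360416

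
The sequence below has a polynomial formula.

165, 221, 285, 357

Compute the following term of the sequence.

437

D1: 56, 64, 72
D2: 8, 8
Constant second difference = 8, so extend:
72 + 8 = 80;  357 + 80 = 437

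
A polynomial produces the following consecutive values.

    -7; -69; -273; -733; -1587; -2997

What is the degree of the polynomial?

D1: -62, -204, -460, -854, -1410
D2: -142, -256, -394, -556
D3: -114, -138, -162
D4: -24, -24
The fourth differences are constant, so the polynomial has degree 4.

4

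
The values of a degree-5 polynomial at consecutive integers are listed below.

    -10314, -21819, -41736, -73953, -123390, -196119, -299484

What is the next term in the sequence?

First differences: -11505  -19917  -32217  -49437  -72729  -103365
Second differences: -8412  -12300  -17220  -23292  -30636
Third differences: -3888  -4920  -6072  -7344
Fourth differences: -1032  -1152  -1272
Fifth differences: -120  -120
The fifth differences are constant (-120).
-1272 − 120 = -1392;  -7344 − 1392 = -8736;  -30636 − 8736 = -39372;  -103365 − 39372 = -142737;  -299484 − 142737 = -442221

-442221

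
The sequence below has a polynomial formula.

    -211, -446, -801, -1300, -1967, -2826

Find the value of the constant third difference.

First differences: -235, -355, -499, -667, -859
Second differences: -120, -144, -168, -192
Third differences: -24, -24, -24

-24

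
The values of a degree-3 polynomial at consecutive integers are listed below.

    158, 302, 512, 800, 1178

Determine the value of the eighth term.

Δ: 144, 210, 288, 378
Δ²: 66, 78, 90
Δ³: 12, 12
Constant third difference = 12, so extend:
90 + 12 = 102;  378 + 102 = 480;  1178 + 480 = 1658
102 + 12 = 114;  480 + 114 = 594;  1658 + 594 = 2252
114 + 12 = 126;  594 + 126 = 720;  2252 + 720 = 2972

2972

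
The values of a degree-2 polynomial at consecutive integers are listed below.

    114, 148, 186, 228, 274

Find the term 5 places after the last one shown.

Δ: 34, 38, 42, 46
Δ²: 4, 4, 4
The second differences are constant (4).
46 + 4 = 50;  274 + 50 = 324
50 + 4 = 54;  324 + 54 = 378
54 + 4 = 58;  378 + 58 = 436
58 + 4 = 62;  436 + 62 = 498
62 + 4 = 66;  498 + 66 = 564

564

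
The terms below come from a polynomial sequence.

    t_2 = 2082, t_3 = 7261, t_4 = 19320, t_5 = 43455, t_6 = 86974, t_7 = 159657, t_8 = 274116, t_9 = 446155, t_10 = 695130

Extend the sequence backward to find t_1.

339

Δ: 5179  12059  24135  43519  72683  114459  172039  248975
Δ²: 6880  12076  19384  29164  41776  57580  76936
Δ³: 5196  7308  9780  12612  15804  19356
Δ⁴: 2112  2472  2832  3192  3552
Δ⁵: 360  360  360  360
The fifth differences are constant at 360.
Work back: 2112 − 360 = 1752;  5196 − 1752 = 3444;  6880 − 3444 = 3436;  5179 − 3436 = 1743;  2082 − 1743 = 339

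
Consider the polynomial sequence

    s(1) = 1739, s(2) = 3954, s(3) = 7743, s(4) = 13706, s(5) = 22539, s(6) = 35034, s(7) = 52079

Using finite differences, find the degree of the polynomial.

First differences: 2215, 3789, 5963, 8833, 12495, 17045
Second differences: 1574, 2174, 2870, 3662, 4550
Third differences: 600, 696, 792, 888
Fourth differences: 96, 96, 96
The fourth differences are constant, so the polynomial has degree 4.

4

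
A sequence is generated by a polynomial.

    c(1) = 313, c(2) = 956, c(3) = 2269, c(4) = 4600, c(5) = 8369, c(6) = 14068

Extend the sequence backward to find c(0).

64

643  1313  2331  3769  5699
670  1018  1438  1930
348  420  492
72  72
The fourth differences are constant at 72.
Work back: 348 − 72 = 276;  670 − 276 = 394;  643 − 394 = 249;  313 − 249 = 64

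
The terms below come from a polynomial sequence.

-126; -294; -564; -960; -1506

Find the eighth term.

-4284

Δ: -168, -270, -396, -546
Δ²: -102, -126, -150
Δ³: -24, -24
Constant third difference = -24, so extend:
-150 − 24 = -174;  -546 − 174 = -720;  -1506 − 720 = -2226
-174 − 24 = -198;  -720 − 198 = -918;  -2226 − 918 = -3144
-198 − 24 = -222;  -918 − 222 = -1140;  -3144 − 1140 = -4284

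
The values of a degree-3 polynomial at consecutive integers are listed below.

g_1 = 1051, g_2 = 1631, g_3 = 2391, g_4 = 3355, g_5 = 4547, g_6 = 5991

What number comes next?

7711

First differences: 580, 760, 964, 1192, 1444
Second differences: 180, 204, 228, 252
Third differences: 24, 24, 24
The third differences are constant (24).
252 + 24 = 276;  1444 + 276 = 1720;  5991 + 1720 = 7711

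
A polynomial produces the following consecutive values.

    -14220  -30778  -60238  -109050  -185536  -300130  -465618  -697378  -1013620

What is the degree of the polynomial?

-16558, -29460, -48812, -76486, -114594, -165488, -231760, -316242
-12902, -19352, -27674, -38108, -50894, -66272, -84482
-6450, -8322, -10434, -12786, -15378, -18210
-1872, -2112, -2352, -2592, -2832
-240, -240, -240, -240
The fifth differences are constant, so the polynomial has degree 5.

5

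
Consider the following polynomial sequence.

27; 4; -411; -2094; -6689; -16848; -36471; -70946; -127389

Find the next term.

Δ: -23 , -415 , -1683 , -4595 , -10159 , -19623 , -34475 , -56443
Δ²: -392 , -1268 , -2912 , -5564 , -9464 , -14852 , -21968
Δ³: -876 , -1644 , -2652 , -3900 , -5388 , -7116
Δ⁴: -768 , -1008 , -1248 , -1488 , -1728
Δ⁵: -240 , -240 , -240 , -240
Constant fifth difference = -240, so extend:
-1728 − 240 = -1968;  -7116 − 1968 = -9084;  -21968 − 9084 = -31052;  -56443 − 31052 = -87495;  -127389 − 87495 = -214884

-214884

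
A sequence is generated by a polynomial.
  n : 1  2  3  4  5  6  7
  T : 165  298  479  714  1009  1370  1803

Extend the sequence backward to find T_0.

Δ: 133  181  235  295  361  433
Δ²: 48  54  60  66  72
Δ³: 6  6  6  6
The third differences are constant at 6.
Work back: 48 − 6 = 42;  133 − 42 = 91;  165 − 91 = 74

74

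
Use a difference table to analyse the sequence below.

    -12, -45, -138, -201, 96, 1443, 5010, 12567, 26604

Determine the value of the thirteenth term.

229272

-33, -93, -63, 297, 1347, 3567, 7557, 14037
-60, 30, 360, 1050, 2220, 3990, 6480
90, 330, 690, 1170, 1770, 2490
240, 360, 480, 600, 720
120, 120, 120, 120
Fifth differences constant at 120.
720 + 120 = 840;  2490 + 840 = 3330;  6480 + 3330 = 9810;  14037 + 9810 = 23847;  26604 + 23847 = 50451
840 + 120 = 960;  3330 + 960 = 4290;  9810 + 4290 = 14100;  23847 + 14100 = 37947;  50451 + 37947 = 88398
960 + 120 = 1080;  4290 + 1080 = 5370;  14100 + 5370 = 19470;  37947 + 19470 = 57417;  88398 + 57417 = 145815
1080 + 120 = 1200;  5370 + 1200 = 6570;  19470 + 6570 = 26040;  57417 + 26040 = 83457;  145815 + 83457 = 229272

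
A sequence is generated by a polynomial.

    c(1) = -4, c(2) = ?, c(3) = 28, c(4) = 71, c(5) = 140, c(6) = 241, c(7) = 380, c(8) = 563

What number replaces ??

5

Using the last 6 terms:
D1: 43  69  101  139  183
D2: 26  32  38  44
D3: 6  6  6
Constant third difference = 6.
Extend backward: 26 − 6 = 20;  43 − 20 = 23;  28 − 23 = 5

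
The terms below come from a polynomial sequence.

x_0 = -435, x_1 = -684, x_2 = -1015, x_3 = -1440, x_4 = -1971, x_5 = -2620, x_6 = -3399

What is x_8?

D1: -249, -331, -425, -531, -649, -779
D2: -82, -94, -106, -118, -130
D3: -12, -12, -12, -12
Third differences constant at -12.
-130 − 12 = -142;  -779 − 142 = -921;  -3399 − 921 = -4320
-142 − 12 = -154;  -921 − 154 = -1075;  -4320 − 1075 = -5395

-5395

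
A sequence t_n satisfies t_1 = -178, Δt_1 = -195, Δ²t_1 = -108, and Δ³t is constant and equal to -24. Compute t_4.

-1111

Build the table forward from the leading diagonal:
Δ³: -24, -24, -24, -24
Δ²: -108, -132, -156, -180
Δ: -195, -303, -435, -591
t: -178, -373, -676, -1111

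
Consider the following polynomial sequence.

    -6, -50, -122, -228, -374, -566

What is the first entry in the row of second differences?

-28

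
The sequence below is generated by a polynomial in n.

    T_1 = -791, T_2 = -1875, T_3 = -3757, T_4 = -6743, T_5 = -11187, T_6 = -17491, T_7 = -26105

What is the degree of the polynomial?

First differences: -1084, -1882, -2986, -4444, -6304, -8614
Second differences: -798, -1104, -1458, -1860, -2310
Third differences: -306, -354, -402, -450
Fourth differences: -48, -48, -48
The fourth differences are constant, so the polynomial has degree 4.

4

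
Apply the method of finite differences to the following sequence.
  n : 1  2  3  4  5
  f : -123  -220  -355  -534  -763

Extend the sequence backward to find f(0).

-58

Δ: -97  -135  -179  -229
Δ²: -38  -44  -50
Δ³: -6  -6
The third differences are constant at -6.
Work back: -38 + 6 = -32;  -97 + 32 = -65;  -123 + 65 = -58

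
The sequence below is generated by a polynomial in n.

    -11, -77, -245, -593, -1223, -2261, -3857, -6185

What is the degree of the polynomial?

4

First differences: -66, -168, -348, -630, -1038, -1596, -2328
Second differences: -102, -180, -282, -408, -558, -732
Third differences: -78, -102, -126, -150, -174
Fourth differences: -24, -24, -24, -24
The fourth differences are constant, so the polynomial has degree 4.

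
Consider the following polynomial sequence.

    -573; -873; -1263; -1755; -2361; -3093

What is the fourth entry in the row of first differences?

D1: -300, -390, -492, -606, -732
D2: -90, -102, -114, -126
D3: -12, -12, -12

-606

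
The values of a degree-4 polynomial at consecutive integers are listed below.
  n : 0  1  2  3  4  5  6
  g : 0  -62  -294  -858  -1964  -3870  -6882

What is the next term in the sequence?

D1: -62 , -232 , -564 , -1106 , -1906 , -3012
D2: -170 , -332 , -542 , -800 , -1106
D3: -162 , -210 , -258 , -306
D4: -48 , -48 , -48
Constant fourth difference = -48, so extend:
-306 − 48 = -354;  -1106 − 354 = -1460;  -3012 − 1460 = -4472;  -6882 − 4472 = -11354

-11354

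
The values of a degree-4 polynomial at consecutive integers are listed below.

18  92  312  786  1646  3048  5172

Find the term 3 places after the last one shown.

D1: 74, 220, 474, 860, 1402, 2124
D2: 146, 254, 386, 542, 722
D3: 108, 132, 156, 180
D4: 24, 24, 24
The fourth differences are constant (24).
180 + 24 = 204;  722 + 204 = 926;  2124 + 926 = 3050;  5172 + 3050 = 8222
204 + 24 = 228;  926 + 228 = 1154;  3050 + 1154 = 4204;  8222 + 4204 = 12426
228 + 24 = 252;  1154 + 252 = 1406;  4204 + 1406 = 5610;  12426 + 5610 = 18036

18036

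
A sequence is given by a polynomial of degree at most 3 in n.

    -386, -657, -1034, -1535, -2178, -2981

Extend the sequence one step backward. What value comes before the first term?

D1: -271, -377, -501, -643, -803
D2: -106, -124, -142, -160
D3: -18, -18, -18
The third differences are constant at -18.
Work back: -106 + 18 = -88;  -271 + 88 = -183;  -386 + 183 = -203

-203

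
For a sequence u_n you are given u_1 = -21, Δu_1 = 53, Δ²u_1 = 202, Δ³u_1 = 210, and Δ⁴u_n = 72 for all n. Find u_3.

287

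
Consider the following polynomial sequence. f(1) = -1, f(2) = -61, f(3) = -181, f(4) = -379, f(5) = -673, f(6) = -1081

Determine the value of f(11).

First differences: -60 , -120 , -198 , -294 , -408
Second differences: -60 , -78 , -96 , -114
Third differences: -18 , -18 , -18
The third differences are constant (-18).
-114 − 18 = -132;  -408 − 132 = -540;  -1081 − 540 = -1621
-132 − 18 = -150;  -540 − 150 = -690;  -1621 − 690 = -2311
-150 − 18 = -168;  -690 − 168 = -858;  -2311 − 858 = -3169
-168 − 18 = -186;  -858 − 186 = -1044;  -3169 − 1044 = -4213
-186 − 18 = -204;  -1044 − 204 = -1248;  -4213 − 1248 = -5461

-5461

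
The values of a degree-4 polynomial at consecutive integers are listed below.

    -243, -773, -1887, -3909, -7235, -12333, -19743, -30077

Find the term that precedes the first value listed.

First differences: -530  -1114  -2022  -3326  -5098  -7410  -10334
Second differences: -584  -908  -1304  -1772  -2312  -2924
Third differences: -324  -396  -468  -540  -612
Fourth differences: -72  -72  -72  -72
The fourth differences are constant at -72.
Work back: -324 + 72 = -252;  -584 + 252 = -332;  -530 + 332 = -198;  -243 + 198 = -45

-45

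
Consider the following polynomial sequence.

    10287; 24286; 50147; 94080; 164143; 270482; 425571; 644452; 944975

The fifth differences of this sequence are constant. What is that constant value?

240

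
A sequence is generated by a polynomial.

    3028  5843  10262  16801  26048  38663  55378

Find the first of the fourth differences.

72

First differences: 2815, 4419, 6539, 9247, 12615, 16715
Second differences: 1604, 2120, 2708, 3368, 4100
Third differences: 516, 588, 660, 732
Fourth differences: 72, 72, 72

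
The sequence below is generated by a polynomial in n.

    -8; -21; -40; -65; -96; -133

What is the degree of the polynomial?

2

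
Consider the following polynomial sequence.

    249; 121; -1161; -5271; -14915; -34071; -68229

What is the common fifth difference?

Δ: -128, -1282, -4110, -9644, -19156, -34158
Δ²: -1154, -2828, -5534, -9512, -15002
Δ³: -1674, -2706, -3978, -5490
Δ⁴: -1032, -1272, -1512
Δ⁵: -240, -240

-240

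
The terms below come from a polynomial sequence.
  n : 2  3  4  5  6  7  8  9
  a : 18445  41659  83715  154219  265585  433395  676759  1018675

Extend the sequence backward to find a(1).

6915

23214  42056  70504  111366  167810  243364  341916
18842  28448  40862  56444  75554  98552
9606  12414  15582  19110  22998
2808  3168  3528  3888
360  360  360
The fifth differences are constant at 360.
Work back: 2808 − 360 = 2448;  9606 − 2448 = 7158;  18842 − 7158 = 11684;  23214 − 11684 = 11530;  18445 − 11530 = 6915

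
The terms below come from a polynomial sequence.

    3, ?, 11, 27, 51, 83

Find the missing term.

Using the last 4 terms:
16  24  32
8  8
Constant second difference = 8.
Extend backward: 16 − 8 = 8;  11 − 8 = 3

3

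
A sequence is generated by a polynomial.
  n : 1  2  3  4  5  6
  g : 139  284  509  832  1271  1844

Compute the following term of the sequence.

D1: 145, 225, 323, 439, 573
D2: 80, 98, 116, 134
D3: 18, 18, 18
Constant third difference = 18, so extend:
134 + 18 = 152;  573 + 152 = 725;  1844 + 725 = 2569

2569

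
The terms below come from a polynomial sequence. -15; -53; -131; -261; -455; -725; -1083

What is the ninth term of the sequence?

-2111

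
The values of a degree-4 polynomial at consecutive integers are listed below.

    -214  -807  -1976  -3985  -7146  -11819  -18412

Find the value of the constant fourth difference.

-48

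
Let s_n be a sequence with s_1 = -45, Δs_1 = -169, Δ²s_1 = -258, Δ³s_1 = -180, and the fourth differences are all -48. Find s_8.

-14626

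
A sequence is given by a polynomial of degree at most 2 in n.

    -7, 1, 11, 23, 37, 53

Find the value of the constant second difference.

2

Δ: 8, 10, 12, 14, 16
Δ²: 2, 2, 2, 2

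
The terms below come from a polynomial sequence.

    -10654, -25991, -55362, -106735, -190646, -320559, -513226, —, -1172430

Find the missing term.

-789047

Using the first 7 terms:
First differences: -15337, -29371, -51373, -83911, -129913, -192667
Second differences: -14034, -22002, -32538, -46002, -62754
Third differences: -7968, -10536, -13464, -16752
Fourth differences: -2568, -2928, -3288
Fifth differences: -360, -360
Constant fifth difference = -360.
Extend forward: -3288 − 360 = -3648;  -16752 − 3648 = -20400;  -62754 − 20400 = -83154;  -192667 − 83154 = -275821;  -513226 − 275821 = -789047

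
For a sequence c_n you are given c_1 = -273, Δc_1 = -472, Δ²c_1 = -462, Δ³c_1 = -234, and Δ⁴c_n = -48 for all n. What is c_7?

-15435

Build the table forward from the leading diagonal:
D4: -48, -48, -48, -48, -48, -48, -48
D3: -234, -282, -330, -378, -426, -474, -522
D2: -462, -696, -978, -1308, -1686, -2112, -2586
D1: -472, -934, -1630, -2608, -3916, -5602, -7714
c: -273, -745, -1679, -3309, -5917, -9833, -15435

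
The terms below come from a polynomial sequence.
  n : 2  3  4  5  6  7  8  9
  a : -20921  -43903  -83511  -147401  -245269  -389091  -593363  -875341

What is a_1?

Δ: -22982, -39608, -63890, -97868, -143822, -204272, -281978
Δ²: -16626, -24282, -33978, -45954, -60450, -77706
Δ³: -7656, -9696, -11976, -14496, -17256
Δ⁴: -2040, -2280, -2520, -2760
Δ⁵: -240, -240, -240
The fifth differences are constant at -240.
Work back: -2040 + 240 = -1800;  -7656 + 1800 = -5856;  -16626 + 5856 = -10770;  -22982 + 10770 = -12212;  -20921 + 12212 = -8709

-8709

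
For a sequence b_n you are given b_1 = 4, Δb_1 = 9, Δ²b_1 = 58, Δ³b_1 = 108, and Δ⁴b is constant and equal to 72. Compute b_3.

Build the table forward from the leading diagonal:
Δ⁴: 72  72  72
Δ³: 108  180  252
Δ²: 58  166  346
Δ: 9  67  233
b: 4  13  80

80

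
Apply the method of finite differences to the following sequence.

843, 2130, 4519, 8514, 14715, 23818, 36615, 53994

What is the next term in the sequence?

Δ: 1287, 2389, 3995, 6201, 9103, 12797, 17379
Δ²: 1102, 1606, 2206, 2902, 3694, 4582
Δ³: 504, 600, 696, 792, 888
Δ⁴: 96, 96, 96, 96
The fourth differences are constant (96).
888 + 96 = 984;  4582 + 984 = 5566;  17379 + 5566 = 22945;  53994 + 22945 = 76939

76939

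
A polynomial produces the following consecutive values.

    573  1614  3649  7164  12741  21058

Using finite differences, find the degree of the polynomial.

4

1041, 2035, 3515, 5577, 8317
994, 1480, 2062, 2740
486, 582, 678
96, 96
The fourth differences are constant, so the polynomial has degree 4.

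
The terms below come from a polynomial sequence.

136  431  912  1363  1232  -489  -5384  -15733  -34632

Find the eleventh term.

D1: 295, 481, 451, -131, -1721, -4895, -10349, -18899
D2: 186, -30, -582, -1590, -3174, -5454, -8550
D3: -216, -552, -1008, -1584, -2280, -3096
D4: -336, -456, -576, -696, -816
D5: -120, -120, -120, -120
Fifth differences constant at -120.
-816 − 120 = -936;  -3096 − 936 = -4032;  -8550 − 4032 = -12582;  -18899 − 12582 = -31481;  -34632 − 31481 = -66113
-936 − 120 = -1056;  -4032 − 1056 = -5088;  -12582 − 5088 = -17670;  -31481 − 17670 = -49151;  -66113 − 49151 = -115264

-115264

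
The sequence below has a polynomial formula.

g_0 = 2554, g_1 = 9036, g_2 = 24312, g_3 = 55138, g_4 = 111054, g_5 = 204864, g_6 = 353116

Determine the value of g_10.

First differences: 6482, 15276, 30826, 55916, 93810, 148252
Second differences: 8794, 15550, 25090, 37894, 54442
Third differences: 6756, 9540, 12804, 16548
Fourth differences: 2784, 3264, 3744
Fifth differences: 480, 480
The fifth differences are constant (480).
3744 + 480 = 4224;  16548 + 4224 = 20772;  54442 + 20772 = 75214;  148252 + 75214 = 223466;  353116 + 223466 = 576582
4224 + 480 = 4704;  20772 + 4704 = 25476;  75214 + 25476 = 100690;  223466 + 100690 = 324156;  576582 + 324156 = 900738
4704 + 480 = 5184;  25476 + 5184 = 30660;  100690 + 30660 = 131350;  324156 + 131350 = 455506;  900738 + 455506 = 1356244
5184 + 480 = 5664;  30660 + 5664 = 36324;  131350 + 36324 = 167674;  455506 + 167674 = 623180;  1356244 + 623180 = 1979424

1979424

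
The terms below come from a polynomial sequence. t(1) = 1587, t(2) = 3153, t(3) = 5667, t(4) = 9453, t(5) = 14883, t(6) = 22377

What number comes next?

Δ: 1566, 2514, 3786, 5430, 7494
Δ²: 948, 1272, 1644, 2064
Δ³: 324, 372, 420
Δ⁴: 48, 48
Fourth differences constant at 48.
420 + 48 = 468;  2064 + 468 = 2532;  7494 + 2532 = 10026;  22377 + 10026 = 32403

32403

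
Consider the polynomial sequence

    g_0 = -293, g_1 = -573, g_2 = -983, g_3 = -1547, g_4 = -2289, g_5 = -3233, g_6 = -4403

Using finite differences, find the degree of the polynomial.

First differences: -280, -410, -564, -742, -944, -1170
Second differences: -130, -154, -178, -202, -226
Third differences: -24, -24, -24, -24
The third differences are constant, so the polynomial has degree 3.

3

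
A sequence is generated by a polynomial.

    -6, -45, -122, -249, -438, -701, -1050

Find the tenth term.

-2733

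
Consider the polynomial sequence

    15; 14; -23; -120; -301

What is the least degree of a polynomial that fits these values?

3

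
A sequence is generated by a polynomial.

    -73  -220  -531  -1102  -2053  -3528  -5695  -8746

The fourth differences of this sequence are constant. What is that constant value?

-24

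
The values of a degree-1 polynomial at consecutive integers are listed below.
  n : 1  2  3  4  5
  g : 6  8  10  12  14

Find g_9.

22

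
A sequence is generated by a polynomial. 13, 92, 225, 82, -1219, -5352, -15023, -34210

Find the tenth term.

-124844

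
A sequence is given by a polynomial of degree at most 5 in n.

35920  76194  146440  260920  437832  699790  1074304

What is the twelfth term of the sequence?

6001264

40274  70246  114480  176912  261958  374514
29972  44234  62432  85046  112556
14262  18198  22614  27510
3936  4416  4896
480  480
The fifth differences are constant (480).
4896 + 480 = 5376;  27510 + 5376 = 32886;  112556 + 32886 = 145442;  374514 + 145442 = 519956;  1074304 + 519956 = 1594260
5376 + 480 = 5856;  32886 + 5856 = 38742;  145442 + 38742 = 184184;  519956 + 184184 = 704140;  1594260 + 704140 = 2298400
5856 + 480 = 6336;  38742 + 6336 = 45078;  184184 + 45078 = 229262;  704140 + 229262 = 933402;  2298400 + 933402 = 3231802
6336 + 480 = 6816;  45078 + 6816 = 51894;  229262 + 51894 = 281156;  933402 + 281156 = 1214558;  3231802 + 1214558 = 4446360
6816 + 480 = 7296;  51894 + 7296 = 59190;  281156 + 59190 = 340346;  1214558 + 340346 = 1554904;  4446360 + 1554904 = 6001264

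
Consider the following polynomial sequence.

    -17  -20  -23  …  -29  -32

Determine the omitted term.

Using the first 3 terms:
-3  -3
Constant first difference = -3.
Extend forward: -23 − 3 = -26

-26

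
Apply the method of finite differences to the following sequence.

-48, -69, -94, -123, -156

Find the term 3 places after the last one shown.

-279

First differences: -21, -25, -29, -33
Second differences: -4, -4, -4
Constant second difference = -4, so extend:
-33 − 4 = -37;  -156 − 37 = -193
-37 − 4 = -41;  -193 − 41 = -234
-41 − 4 = -45;  -234 − 45 = -279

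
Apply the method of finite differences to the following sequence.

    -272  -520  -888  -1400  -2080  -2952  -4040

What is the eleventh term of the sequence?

-11032

First differences: -248, -368, -512, -680, -872, -1088
Second differences: -120, -144, -168, -192, -216
Third differences: -24, -24, -24, -24
Third differences constant at -24.
-216 − 24 = -240;  -1088 − 240 = -1328;  -4040 − 1328 = -5368
-240 − 24 = -264;  -1328 − 264 = -1592;  -5368 − 1592 = -6960
-264 − 24 = -288;  -1592 − 288 = -1880;  -6960 − 1880 = -8840
-288 − 24 = -312;  -1880 − 312 = -2192;  -8840 − 2192 = -11032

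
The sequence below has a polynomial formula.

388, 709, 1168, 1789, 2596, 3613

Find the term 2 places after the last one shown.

6373

Δ: 321, 459, 621, 807, 1017
Δ²: 138, 162, 186, 210
Δ³: 24, 24, 24
The third differences are constant (24).
210 + 24 = 234;  1017 + 234 = 1251;  3613 + 1251 = 4864
234 + 24 = 258;  1251 + 258 = 1509;  4864 + 1509 = 6373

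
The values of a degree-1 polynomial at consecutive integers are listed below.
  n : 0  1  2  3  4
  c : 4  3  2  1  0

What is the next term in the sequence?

-1

D1: -1 , -1 , -1 , -1
The first differences are constant (-1).
0 − 1 = -1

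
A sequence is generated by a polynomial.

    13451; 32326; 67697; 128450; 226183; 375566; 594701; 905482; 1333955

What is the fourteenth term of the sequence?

First differences: 18875  35371  60753  97733  149383  219135  310781  428473
Second differences: 16496  25382  36980  51650  69752  91646  117692
Third differences: 8886  11598  14670  18102  21894  26046
Fourth differences: 2712  3072  3432  3792  4152
Fifth differences: 360  360  360  360
Constant fifth difference = 360, so extend:
4152 + 360 = 4512;  26046 + 4512 = 30558;  117692 + 30558 = 148250;  428473 + 148250 = 576723;  1333955 + 576723 = 1910678
4512 + 360 = 4872;  30558 + 4872 = 35430;  148250 + 35430 = 183680;  576723 + 183680 = 760403;  1910678 + 760403 = 2671081
4872 + 360 = 5232;  35430 + 5232 = 40662;  183680 + 40662 = 224342;  760403 + 224342 = 984745;  2671081 + 984745 = 3655826
5232 + 360 = 5592;  40662 + 5592 = 46254;  224342 + 46254 = 270596;  984745 + 270596 = 1255341;  3655826 + 1255341 = 4911167
5592 + 360 = 5952;  46254 + 5952 = 52206;  270596 + 52206 = 322802;  1255341 + 322802 = 1578143;  4911167 + 1578143 = 6489310

6489310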